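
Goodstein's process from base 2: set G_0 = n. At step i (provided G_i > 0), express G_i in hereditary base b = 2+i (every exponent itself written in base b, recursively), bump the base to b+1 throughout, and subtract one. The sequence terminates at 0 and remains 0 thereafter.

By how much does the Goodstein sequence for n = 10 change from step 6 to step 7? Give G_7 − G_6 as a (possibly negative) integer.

1853361269

G_0 = 10. HB_2(10) = 2^(2 + 1) + 2. Bump = 84. G_1 = 83.
G_1 = 83. HB_3(83) = 3^(3 + 1) + 2. Bump = 1026. G_2 = 1025.
G_2 = 1025. HB_4(1025) = 4^(4 + 1) + 1. Bump = 15626. G_3 = 15625.
G_3 = 15625. HB_5(15625) = 5^(5 + 1). Bump = 279936. G_4 = 279935.
G_4 = 279935. HB_6(279935) = 5·6^6 + 5·6^5 + 5·6^4 + 5·6^3 + 5·6^2 + 5·6 + 5. Bump = 4215755. G_5 = 4215754.
G_5 = 4215754. HB_7(4215754) = 5·7^7 + 5·7^5 + 5·7^4 + 5·7^3 + 5·7^2 + 5·7 + 4. Bump = 84073324. G_6 = 84073323.
G_6 = 84073323. HB_8(84073323) = 5·8^8 + 5·8^5 + 5·8^4 + 5·8^3 + 5·8^2 + 5·8 + 3. Bump = 1937434593. G_7 = 1937434592.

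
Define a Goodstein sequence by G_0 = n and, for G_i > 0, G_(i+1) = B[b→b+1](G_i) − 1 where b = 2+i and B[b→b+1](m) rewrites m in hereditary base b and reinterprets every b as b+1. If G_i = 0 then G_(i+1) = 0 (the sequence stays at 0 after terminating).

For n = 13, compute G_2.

1279

(0) 13|_2 = 2^(2 + 1) + 2^2 + 1 ↦ 3^(3 + 1) + 3^3 + 1|_3 = 109 ⇒ 108
(1) 108|_3 = 3^(3 + 1) + 3^3 ↦ 4^(4 + 1) + 4^4|_4 = 1280 ⇒ 1279
(2) 1279|_4 = 4^(4 + 1) + 3·4^3 + 3·4^2 + 3·4 + 3 ↦ 5^(5 + 1) + 3·5^3 + 3·5^2 + 3·5 + 3|_5 = 16093 ⇒ 16092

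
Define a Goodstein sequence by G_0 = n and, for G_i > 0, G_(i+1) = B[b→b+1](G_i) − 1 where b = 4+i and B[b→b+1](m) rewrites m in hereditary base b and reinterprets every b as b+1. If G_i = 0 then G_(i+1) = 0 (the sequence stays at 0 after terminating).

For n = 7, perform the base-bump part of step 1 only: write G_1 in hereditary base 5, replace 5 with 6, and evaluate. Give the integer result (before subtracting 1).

8

G_0 = 7. HB_4(7) = 4 + 3. Bump = 8. G_1 = 7.
G_1 = 7. HB_5(7) = 5 + 2. Bump = 8. G_2 = 7.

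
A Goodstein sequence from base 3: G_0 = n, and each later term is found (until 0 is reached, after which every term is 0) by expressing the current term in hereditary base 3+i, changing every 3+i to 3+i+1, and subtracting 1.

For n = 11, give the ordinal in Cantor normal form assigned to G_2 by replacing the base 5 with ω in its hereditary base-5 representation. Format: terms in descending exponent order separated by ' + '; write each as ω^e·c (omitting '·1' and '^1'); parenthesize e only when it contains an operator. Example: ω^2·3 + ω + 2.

i=0: 11 = 3^2 + 2 (b=3); 3→4: 4^2 + 2 = 18; 18−1 = 17
i=1: 17 = 4^2 + 1 (b=4); 4→5: 5^2 + 1 = 26; 26−1 = 25
i=2: 25 = 5^2 (b=5); 5→6: 6^2 = 36; 36−1 = 35

ω^2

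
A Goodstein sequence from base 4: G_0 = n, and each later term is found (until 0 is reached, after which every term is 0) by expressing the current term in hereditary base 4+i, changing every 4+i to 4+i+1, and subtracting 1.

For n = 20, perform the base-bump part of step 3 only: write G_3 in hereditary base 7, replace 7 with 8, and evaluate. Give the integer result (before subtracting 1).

(0) 20|_4 = 4^2 + 4 ↦ 5^2 + 5|_5 = 30 ⇒ 29
(1) 29|_5 = 5^2 + 4 ↦ 6^2 + 4|_6 = 40 ⇒ 39
(2) 39|_6 = 6^2 + 3 ↦ 7^2 + 3|_7 = 52 ⇒ 51
(3) 51|_7 = 7^2 + 2 ↦ 8^2 + 2|_8 = 66 ⇒ 65

66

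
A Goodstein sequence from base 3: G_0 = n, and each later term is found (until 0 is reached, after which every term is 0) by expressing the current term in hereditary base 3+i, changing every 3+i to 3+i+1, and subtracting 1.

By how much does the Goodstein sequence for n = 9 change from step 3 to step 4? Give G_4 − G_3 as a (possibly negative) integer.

base 3: 9 = 3^2; at 4: 4^2 = 16; next = 15
base 4: 15 = 3·4 + 3; at 5: 3·5 + 3 = 18; next = 17
base 5: 17 = 3·5 + 2; at 6: 3·6 + 2 = 20; next = 19
base 6: 19 = 3·6 + 1; at 7: 3·7 + 1 = 22; next = 21

2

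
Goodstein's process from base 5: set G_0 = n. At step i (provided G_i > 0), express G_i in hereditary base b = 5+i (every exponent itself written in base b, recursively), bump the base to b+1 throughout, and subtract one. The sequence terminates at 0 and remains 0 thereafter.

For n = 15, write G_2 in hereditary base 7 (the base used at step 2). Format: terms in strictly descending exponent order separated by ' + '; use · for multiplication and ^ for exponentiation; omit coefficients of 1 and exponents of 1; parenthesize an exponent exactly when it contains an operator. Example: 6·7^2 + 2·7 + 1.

G_0=15  [base 5] 3·5  →[5↦6]→  3·6 = 18  −1 ⇒ G_1=17
G_1=17  [base 6] 2·6 + 5  →[6↦7]→  2·7 + 5 = 19  −1 ⇒ G_2=18
G_2=18  [base 7] 2·7 + 4  →[7↦8]→  2·8 + 4 = 20  −1 ⇒ G_3=19

2·7 + 4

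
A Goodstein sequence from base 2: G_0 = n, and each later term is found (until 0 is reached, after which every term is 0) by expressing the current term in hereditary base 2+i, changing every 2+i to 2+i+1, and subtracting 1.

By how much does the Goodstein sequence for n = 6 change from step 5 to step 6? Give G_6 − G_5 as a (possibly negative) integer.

89204

[0] 6 ≡ 2^2 + 2 (base 2). Lift 3: 30. −1: 29.
[1] 29 ≡ 3^3 + 2 (base 3). Lift 4: 258. −1: 257.
[2] 257 ≡ 4^4 + 1 (base 4). Lift 5: 3126. −1: 3125.
[3] 3125 ≡ 5^5 (base 5). Lift 6: 46656. −1: 46655.
[4] 46655 ≡ 5·6^5 + 5·6^4 + 5·6^3 + 5·6^2 + 5·6 + 5 (base 6). Lift 7: 98040. −1: 98039.
[5] 98039 ≡ 5·7^5 + 5·7^4 + 5·7^3 + 5·7^2 + 5·7 + 4 (base 7). Lift 8: 187244. −1: 187243.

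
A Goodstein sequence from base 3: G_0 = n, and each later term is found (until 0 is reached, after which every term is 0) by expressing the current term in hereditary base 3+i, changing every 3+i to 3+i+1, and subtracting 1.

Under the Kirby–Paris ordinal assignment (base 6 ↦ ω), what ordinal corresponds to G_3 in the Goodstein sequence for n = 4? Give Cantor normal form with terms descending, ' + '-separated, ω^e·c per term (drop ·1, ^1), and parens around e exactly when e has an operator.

G_0=4  [base 3] 3 + 1  →[3↦4]→  4 + 1 = 5  −1 ⇒ G_1=4
G_1=4  [base 4] 4  →[4↦5]→  5 = 5  −1 ⇒ G_2=4
G_2=4  [base 5] 4  →[5↦6]→  4 = 4  −1 ⇒ G_3=3
G_3=3  [base 6] 3  →[6↦7]→  3 = 3  −1 ⇒ G_4=2

3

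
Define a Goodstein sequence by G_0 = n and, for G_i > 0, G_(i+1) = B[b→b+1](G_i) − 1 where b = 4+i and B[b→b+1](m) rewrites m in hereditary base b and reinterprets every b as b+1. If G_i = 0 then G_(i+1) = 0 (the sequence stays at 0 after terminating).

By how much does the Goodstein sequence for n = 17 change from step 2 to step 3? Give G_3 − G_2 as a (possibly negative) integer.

4

17 —HB4→ 4^2 + 1 —bump→ 5^2 + 1 = 26 —(−1)→ 25
25 —HB5→ 5^2 —bump→ 6^2 = 36 —(−1)→ 35
35 —HB6→ 5·6 + 5 —bump→ 5·7 + 5 = 40 —(−1)→ 39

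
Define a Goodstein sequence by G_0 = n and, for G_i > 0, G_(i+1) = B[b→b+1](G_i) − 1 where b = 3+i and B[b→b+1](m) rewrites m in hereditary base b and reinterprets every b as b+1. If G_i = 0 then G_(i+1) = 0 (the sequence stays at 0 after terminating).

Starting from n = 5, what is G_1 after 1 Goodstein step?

5

(0) 5|_3 = 3 + 2 ↦ 4 + 2|_4 = 6 ⇒ 5
(1) 5|_4 = 4 + 1 ↦ 5 + 1|_5 = 6 ⇒ 5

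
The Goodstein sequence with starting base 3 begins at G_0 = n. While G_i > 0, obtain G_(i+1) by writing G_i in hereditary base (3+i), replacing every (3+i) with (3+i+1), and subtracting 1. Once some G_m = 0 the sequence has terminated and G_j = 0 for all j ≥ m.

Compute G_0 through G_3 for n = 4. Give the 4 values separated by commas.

4, 4, 4, 3

(0) 4|_3 = 3 + 1 ↦ 4 + 1|_4 = 5 ⇒ 4
(1) 4|_4 = 4 ↦ 5|_5 = 5 ⇒ 4
(2) 4|_5 = 4 ↦ 4|_6 = 4 ⇒ 3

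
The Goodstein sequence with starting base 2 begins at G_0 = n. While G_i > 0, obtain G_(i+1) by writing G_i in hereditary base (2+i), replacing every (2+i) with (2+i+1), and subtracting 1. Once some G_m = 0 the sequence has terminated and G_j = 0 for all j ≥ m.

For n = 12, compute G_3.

15685

G_0 = 12. HB_2(12) = 2^(2 + 1) + 2^2. Bump = 108. G_1 = 107.
G_1 = 107. HB_3(107) = 3^(3 + 1) + 2·3^2 + 2·3 + 2. Bump = 1066. G_2 = 1065.
G_2 = 1065. HB_4(1065) = 4^(4 + 1) + 2·4^2 + 2·4 + 1. Bump = 15686. G_3 = 15685.
G_3 = 15685. HB_5(15685) = 5^(5 + 1) + 2·5^2 + 2·5. Bump = 280020. G_4 = 280019.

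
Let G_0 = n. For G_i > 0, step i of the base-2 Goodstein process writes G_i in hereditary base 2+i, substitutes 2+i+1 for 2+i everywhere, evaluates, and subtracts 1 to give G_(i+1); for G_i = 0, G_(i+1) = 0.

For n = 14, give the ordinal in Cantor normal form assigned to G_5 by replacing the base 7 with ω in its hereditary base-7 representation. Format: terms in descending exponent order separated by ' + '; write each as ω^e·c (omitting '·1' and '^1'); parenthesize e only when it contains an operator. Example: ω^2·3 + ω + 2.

G_0 = 14. HB_2(14) = 2^(2 + 1) + 2^2 + 2. Bump = 111. G_1 = 110.
G_1 = 110. HB_3(110) = 3^(3 + 1) + 3^3 + 2. Bump = 1282. G_2 = 1281.
G_2 = 1281. HB_4(1281) = 4^(4 + 1) + 4^4 + 1. Bump = 18751. G_3 = 18750.
G_3 = 18750. HB_5(18750) = 5^(5 + 1) + 5^5. Bump = 326592. G_4 = 326591.
G_4 = 326591. HB_6(326591) = 6^(6 + 1) + 5·6^5 + 5·6^4 + 5·6^3 + 5·6^2 + 5·6 + 5. Bump = 5862841. G_5 = 5862840.
G_5 = 5862840. HB_7(5862840) = 7^(7 + 1) + 5·7^5 + 5·7^4 + 5·7^3 + 5·7^2 + 5·7 + 4. Bump = 134404972. G_6 = 134404971.

ω^(ω + 1) + ω^5·5 + ω^4·5 + ω^3·5 + ω^2·5 + ω·5 + 4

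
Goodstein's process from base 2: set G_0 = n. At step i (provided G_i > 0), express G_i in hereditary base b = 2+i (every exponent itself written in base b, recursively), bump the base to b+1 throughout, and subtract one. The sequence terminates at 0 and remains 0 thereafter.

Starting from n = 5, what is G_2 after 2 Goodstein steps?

base 2: 5 = 2^2 + 1; at 3: 3^3 + 1 = 28; next = 27
base 3: 27 = 3^3; at 4: 4^4 = 256; next = 255
base 4: 255 = 3·4^3 + 3·4^2 + 3·4 + 3; at 5: 3·5^3 + 3·5^2 + 3·5 + 3 = 468; next = 467

255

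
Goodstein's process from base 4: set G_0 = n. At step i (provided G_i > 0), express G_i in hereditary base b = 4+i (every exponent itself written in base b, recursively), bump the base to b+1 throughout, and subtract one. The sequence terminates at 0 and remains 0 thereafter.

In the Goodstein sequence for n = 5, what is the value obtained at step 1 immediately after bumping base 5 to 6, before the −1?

base 4: 5 = 4 + 1; at 5: 5 + 1 = 6; next = 5
base 5: 5 = 5; at 6: 6 = 6; next = 5

6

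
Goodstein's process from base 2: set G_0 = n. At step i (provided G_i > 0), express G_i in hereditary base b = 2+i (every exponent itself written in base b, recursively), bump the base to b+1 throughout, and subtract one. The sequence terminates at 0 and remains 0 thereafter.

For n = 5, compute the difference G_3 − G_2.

step 0: 5 = 2^2 + 1; sub 3 for 2: 3^3 + 1; = 28; G_1 = 28−1 = 27
step 1: 27 = 3^3; sub 4 for 3: 4^4; = 256; G_2 = 256−1 = 255
step 2: 255 = 3·4^3 + 3·4^2 + 3·4 + 3; sub 5 for 4: 3·5^3 + 3·5^2 + 3·5 + 3; = 468; G_3 = 468−1 = 467

212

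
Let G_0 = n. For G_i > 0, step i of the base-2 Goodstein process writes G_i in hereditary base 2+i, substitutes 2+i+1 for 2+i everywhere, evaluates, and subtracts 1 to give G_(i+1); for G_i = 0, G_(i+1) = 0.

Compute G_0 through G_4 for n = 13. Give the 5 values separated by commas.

13, 108, 1279, 16092, 280711

13 —HB2→ 2^(2 + 1) + 2^2 + 1 —bump→ 3^(3 + 1) + 3^3 + 1 = 109 —(−1)→ 108
108 —HB3→ 3^(3 + 1) + 3^3 —bump→ 4^(4 + 1) + 4^4 = 1280 —(−1)→ 1279
1279 —HB4→ 4^(4 + 1) + 3·4^3 + 3·4^2 + 3·4 + 3 —bump→ 5^(5 + 1) + 3·5^3 + 3·5^2 + 3·5 + 3 = 16093 —(−1)→ 16092
16092 —HB5→ 5^(5 + 1) + 3·5^3 + 3·5^2 + 3·5 + 2 —bump→ 6^(6 + 1) + 3·6^3 + 3·6^2 + 3·6 + 2 = 280712 —(−1)→ 280711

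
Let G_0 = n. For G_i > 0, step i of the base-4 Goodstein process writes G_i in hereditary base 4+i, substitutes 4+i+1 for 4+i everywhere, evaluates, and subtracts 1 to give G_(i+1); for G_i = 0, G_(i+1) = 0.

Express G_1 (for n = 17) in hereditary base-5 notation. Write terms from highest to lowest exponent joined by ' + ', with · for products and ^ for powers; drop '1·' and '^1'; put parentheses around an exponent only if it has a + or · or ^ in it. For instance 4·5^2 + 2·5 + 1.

5^2

base 4: 17 = 4^2 + 1; at 5: 5^2 + 1 = 26; next = 25
base 5: 25 = 5^2; at 6: 6^2 = 36; next = 35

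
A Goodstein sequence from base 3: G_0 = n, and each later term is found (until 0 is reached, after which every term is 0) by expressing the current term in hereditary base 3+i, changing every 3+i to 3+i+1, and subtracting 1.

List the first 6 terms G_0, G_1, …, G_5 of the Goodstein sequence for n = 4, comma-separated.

4, 4, 4, 3, 2, 1

G_0 = 4. HB_3(4) = 3 + 1. Bump = 5. G_1 = 4.
G_1 = 4. HB_4(4) = 4. Bump = 5. G_2 = 4.
G_2 = 4. HB_5(4) = 4. Bump = 4. G_3 = 3.
G_3 = 3. HB_6(3) = 3. Bump = 3. G_4 = 2.
G_4 = 2. HB_7(2) = 2. Bump = 2. G_5 = 1.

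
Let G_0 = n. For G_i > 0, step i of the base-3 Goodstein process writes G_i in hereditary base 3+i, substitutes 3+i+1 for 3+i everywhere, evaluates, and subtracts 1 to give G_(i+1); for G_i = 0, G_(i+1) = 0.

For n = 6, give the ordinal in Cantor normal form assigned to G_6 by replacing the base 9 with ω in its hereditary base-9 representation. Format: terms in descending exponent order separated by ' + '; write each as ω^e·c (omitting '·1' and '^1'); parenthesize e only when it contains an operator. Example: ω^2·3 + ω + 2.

6

(0) 6|_3 = 2·3 ↦ 2·4|_4 = 8 ⇒ 7
(1) 7|_4 = 4 + 3 ↦ 5 + 3|_5 = 8 ⇒ 7
(2) 7|_5 = 5 + 2 ↦ 6 + 2|_6 = 8 ⇒ 7
(3) 7|_6 = 6 + 1 ↦ 7 + 1|_7 = 8 ⇒ 7
(4) 7|_7 = 7 ↦ 8|_8 = 8 ⇒ 7
(5) 7|_8 = 7 ↦ 7|_9 = 7 ⇒ 6
(6) 6|_9 = 6 ↦ 6|_10 = 6 ⇒ 5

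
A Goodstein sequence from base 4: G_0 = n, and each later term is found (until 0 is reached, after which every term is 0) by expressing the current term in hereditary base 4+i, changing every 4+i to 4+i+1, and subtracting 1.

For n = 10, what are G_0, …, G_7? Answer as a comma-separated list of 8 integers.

10, 11, 12, 13, 13, 13, 13, 13

step 0: 10 = 2·4 + 2; sub 5 for 4: 2·5 + 2; = 12; G_1 = 12−1 = 11
step 1: 11 = 2·5 + 1; sub 6 for 5: 2·6 + 1; = 13; G_2 = 13−1 = 12
step 2: 12 = 2·6; sub 7 for 6: 2·7; = 14; G_3 = 14−1 = 13
step 3: 13 = 7 + 6; sub 8 for 7: 8 + 6; = 14; G_4 = 14−1 = 13
step 4: 13 = 8 + 5; sub 9 for 8: 9 + 5; = 14; G_5 = 14−1 = 13
step 5: 13 = 9 + 4; sub 10 for 9: 10 + 4; = 14; G_6 = 14−1 = 13
step 6: 13 = 10 + 3; sub 11 for 10: 11 + 3; = 14; G_7 = 14−1 = 13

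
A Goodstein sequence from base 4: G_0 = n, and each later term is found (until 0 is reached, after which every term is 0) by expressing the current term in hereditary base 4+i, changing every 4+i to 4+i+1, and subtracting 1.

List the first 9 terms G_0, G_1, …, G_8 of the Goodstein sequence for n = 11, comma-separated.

11, 12, 13, 14, 15, 15, 15, 15, 15

base 4: 11 = 2·4 + 3; at 5: 2·5 + 3 = 13; next = 12
base 5: 12 = 2·5 + 2; at 6: 2·6 + 2 = 14; next = 13
base 6: 13 = 2·6 + 1; at 7: 2·7 + 1 = 15; next = 14
base 7: 14 = 2·7; at 8: 2·8 = 16; next = 15
base 8: 15 = 8 + 7; at 9: 9 + 7 = 16; next = 15
base 9: 15 = 9 + 6; at 10: 10 + 6 = 16; next = 15
base 10: 15 = 10 + 5; at 11: 11 + 5 = 16; next = 15
base 11: 15 = 11 + 4; at 12: 12 + 4 = 16; next = 15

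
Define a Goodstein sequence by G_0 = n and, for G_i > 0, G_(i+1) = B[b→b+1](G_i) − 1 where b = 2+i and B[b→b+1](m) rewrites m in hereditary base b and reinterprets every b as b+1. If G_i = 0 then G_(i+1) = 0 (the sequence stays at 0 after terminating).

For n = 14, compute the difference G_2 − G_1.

G_0 = 14. HB_2(14) = 2^(2 + 1) + 2^2 + 2. Bump = 111. G_1 = 110.
G_1 = 110. HB_3(110) = 3^(3 + 1) + 3^3 + 2. Bump = 1282. G_2 = 1281.

1171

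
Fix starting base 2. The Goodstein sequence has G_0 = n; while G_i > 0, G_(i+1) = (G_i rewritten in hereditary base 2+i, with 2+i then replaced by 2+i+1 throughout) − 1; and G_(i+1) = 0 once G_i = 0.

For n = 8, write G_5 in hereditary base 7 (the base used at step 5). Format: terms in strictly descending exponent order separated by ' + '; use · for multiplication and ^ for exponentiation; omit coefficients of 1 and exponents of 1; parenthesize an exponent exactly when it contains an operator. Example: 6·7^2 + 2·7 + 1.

step 0: 8 = 2^(2 + 1); sub 3 for 2: 3^(3 + 1); = 81; G_1 = 81−1 = 80
step 1: 80 = 2·3^3 + 2·3^2 + 2·3 + 2; sub 4 for 3: 2·4^4 + 2·4^2 + 2·4 + 2; = 554; G_2 = 554−1 = 553
step 2: 553 = 2·4^4 + 2·4^2 + 2·4 + 1; sub 5 for 4: 2·5^5 + 2·5^2 + 2·5 + 1; = 6311; G_3 = 6311−1 = 6310
step 3: 6310 = 2·5^5 + 2·5^2 + 2·5; sub 6 for 5: 2·6^6 + 2·6^2 + 2·6; = 93396; G_4 = 93396−1 = 93395
step 4: 93395 = 2·6^6 + 2·6^2 + 6 + 5; sub 7 for 6: 2·7^7 + 2·7^2 + 7 + 5; = 1647196; G_5 = 1647196−1 = 1647195
step 5: 1647195 = 2·7^7 + 2·7^2 + 7 + 4; sub 8 for 7: 2·8^8 + 2·8^2 + 8 + 4; = 33554572; G_6 = 33554572−1 = 33554571

2·7^7 + 2·7^2 + 7 + 4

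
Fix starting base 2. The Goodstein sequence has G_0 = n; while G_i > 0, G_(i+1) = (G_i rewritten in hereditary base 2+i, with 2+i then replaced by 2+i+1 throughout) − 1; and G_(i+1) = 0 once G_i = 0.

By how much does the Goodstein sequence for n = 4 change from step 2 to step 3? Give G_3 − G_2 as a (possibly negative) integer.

(0) 4|_2 = 2^2 ↦ 3^3|_3 = 27 ⇒ 26
(1) 26|_3 = 2·3^2 + 2·3 + 2 ↦ 2·4^2 + 2·4 + 2|_4 = 42 ⇒ 41
(2) 41|_4 = 2·4^2 + 2·4 + 1 ↦ 2·5^2 + 2·5 + 1|_5 = 61 ⇒ 60

19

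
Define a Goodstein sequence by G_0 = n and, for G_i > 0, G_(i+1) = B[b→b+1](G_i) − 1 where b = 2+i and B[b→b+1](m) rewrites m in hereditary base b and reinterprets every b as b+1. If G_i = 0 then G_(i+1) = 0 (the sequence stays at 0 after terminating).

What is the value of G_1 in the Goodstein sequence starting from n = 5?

5 —HB2→ 2^2 + 1 —bump→ 3^3 + 1 = 28 —(−1)→ 27
27 —HB3→ 3^3 —bump→ 4^4 = 256 —(−1)→ 255

27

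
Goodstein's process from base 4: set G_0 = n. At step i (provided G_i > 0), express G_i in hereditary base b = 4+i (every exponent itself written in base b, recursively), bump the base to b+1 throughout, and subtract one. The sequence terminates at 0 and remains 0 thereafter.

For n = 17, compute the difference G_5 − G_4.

i=0: 17 = 4^2 + 1 (b=4); 4→5: 5^2 + 1 = 26; 26−1 = 25
i=1: 25 = 5^2 (b=5); 5→6: 6^2 = 36; 36−1 = 35
i=2: 35 = 5·6 + 5 (b=6); 6→7: 5·7 + 5 = 40; 40−1 = 39
i=3: 39 = 5·7 + 4 (b=7); 7→8: 5·8 + 4 = 44; 44−1 = 43
i=4: 43 = 5·8 + 3 (b=8); 8→9: 5·9 + 3 = 48; 48−1 = 47

4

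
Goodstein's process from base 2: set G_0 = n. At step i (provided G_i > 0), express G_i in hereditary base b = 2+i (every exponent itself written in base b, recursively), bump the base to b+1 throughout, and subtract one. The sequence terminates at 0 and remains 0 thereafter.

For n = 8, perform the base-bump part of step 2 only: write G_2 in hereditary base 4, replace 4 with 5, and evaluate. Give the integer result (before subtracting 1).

6311

G_0 = 8. HB_2(8) = 2^(2 + 1). Bump = 81. G_1 = 80.
G_1 = 80. HB_3(80) = 2·3^3 + 2·3^2 + 2·3 + 2. Bump = 554. G_2 = 553.
G_2 = 553. HB_4(553) = 2·4^4 + 2·4^2 + 2·4 + 1. Bump = 6311. G_3 = 6310.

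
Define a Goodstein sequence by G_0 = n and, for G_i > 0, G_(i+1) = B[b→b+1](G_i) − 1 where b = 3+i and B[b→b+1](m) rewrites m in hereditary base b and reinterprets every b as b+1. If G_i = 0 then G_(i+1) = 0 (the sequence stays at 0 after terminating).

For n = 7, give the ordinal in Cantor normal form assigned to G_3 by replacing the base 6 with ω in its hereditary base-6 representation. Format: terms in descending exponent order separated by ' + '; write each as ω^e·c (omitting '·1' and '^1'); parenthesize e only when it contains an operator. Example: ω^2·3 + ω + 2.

base 3: 7 = 2·3 + 1; at 4: 2·4 + 1 = 9; next = 8
base 4: 8 = 2·4; at 5: 2·5 = 10; next = 9
base 5: 9 = 5 + 4; at 6: 6 + 4 = 10; next = 9
base 6: 9 = 6 + 3; at 7: 7 + 3 = 10; next = 9

ω + 3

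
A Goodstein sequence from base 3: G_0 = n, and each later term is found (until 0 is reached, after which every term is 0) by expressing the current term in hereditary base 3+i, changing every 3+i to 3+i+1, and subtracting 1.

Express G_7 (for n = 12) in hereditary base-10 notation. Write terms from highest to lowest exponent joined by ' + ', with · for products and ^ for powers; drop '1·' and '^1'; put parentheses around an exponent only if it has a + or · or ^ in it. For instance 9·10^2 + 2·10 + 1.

G_0=12  [base 3] 3^2 + 3  →[3↦4]→  4^2 + 4 = 20  −1 ⇒ G_1=19
G_1=19  [base 4] 4^2 + 3  →[4↦5]→  5^2 + 3 = 28  −1 ⇒ G_2=27
G_2=27  [base 5] 5^2 + 2  →[5↦6]→  6^2 + 2 = 38  −1 ⇒ G_3=37
G_3=37  [base 6] 6^2 + 1  →[6↦7]→  7^2 + 1 = 50  −1 ⇒ G_4=49
G_4=49  [base 7] 7^2  →[7↦8]→  8^2 = 64  −1 ⇒ G_5=63
G_5=63  [base 8] 7·8 + 7  →[8↦9]→  7·9 + 7 = 70  −1 ⇒ G_6=69
G_6=69  [base 9] 7·9 + 6  →[9↦10]→  7·10 + 6 = 76  −1 ⇒ G_7=75
G_7=75  [base 10] 7·10 + 5  →[10↦11]→  7·11 + 5 = 82  −1 ⇒ G_8=81

7·10 + 5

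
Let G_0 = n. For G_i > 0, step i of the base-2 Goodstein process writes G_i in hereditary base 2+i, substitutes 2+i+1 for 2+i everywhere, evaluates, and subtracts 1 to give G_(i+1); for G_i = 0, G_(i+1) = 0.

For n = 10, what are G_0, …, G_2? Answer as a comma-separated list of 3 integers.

step 0: 10 = 2^(2 + 1) + 2; sub 3 for 2: 3^(3 + 1) + 3; = 84; G_1 = 84−1 = 83
step 1: 83 = 3^(3 + 1) + 2; sub 4 for 3: 4^(4 + 1) + 2; = 1026; G_2 = 1026−1 = 1025

10, 83, 1025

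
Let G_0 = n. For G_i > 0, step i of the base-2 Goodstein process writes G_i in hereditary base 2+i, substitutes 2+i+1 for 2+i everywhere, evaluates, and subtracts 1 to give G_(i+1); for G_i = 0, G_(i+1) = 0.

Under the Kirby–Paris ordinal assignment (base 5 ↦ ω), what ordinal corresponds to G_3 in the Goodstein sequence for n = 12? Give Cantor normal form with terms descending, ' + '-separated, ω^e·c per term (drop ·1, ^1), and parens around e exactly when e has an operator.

G_0 = 12. HB_2(12) = 2^(2 + 1) + 2^2. Bump = 108. G_1 = 107.
G_1 = 107. HB_3(107) = 3^(3 + 1) + 2·3^2 + 2·3 + 2. Bump = 1066. G_2 = 1065.
G_2 = 1065. HB_4(1065) = 4^(4 + 1) + 2·4^2 + 2·4 + 1. Bump = 15686. G_3 = 15685.
G_3 = 15685. HB_5(15685) = 5^(5 + 1) + 2·5^2 + 2·5. Bump = 280020. G_4 = 280019.

ω^(ω + 1) + ω^2·2 + ω·2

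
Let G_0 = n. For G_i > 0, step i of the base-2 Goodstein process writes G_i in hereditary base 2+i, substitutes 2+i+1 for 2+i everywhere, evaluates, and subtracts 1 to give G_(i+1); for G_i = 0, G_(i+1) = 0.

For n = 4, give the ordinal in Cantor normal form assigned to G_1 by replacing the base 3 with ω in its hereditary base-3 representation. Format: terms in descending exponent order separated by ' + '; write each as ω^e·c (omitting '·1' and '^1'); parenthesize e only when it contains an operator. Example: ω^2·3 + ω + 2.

ω^2·2 + ω·2 + 2

(0) 4|_2 = 2^2 ↦ 3^3|_3 = 27 ⇒ 26
(1) 26|_3 = 2·3^2 + 2·3 + 2 ↦ 2·4^2 + 2·4 + 2|_4 = 42 ⇒ 41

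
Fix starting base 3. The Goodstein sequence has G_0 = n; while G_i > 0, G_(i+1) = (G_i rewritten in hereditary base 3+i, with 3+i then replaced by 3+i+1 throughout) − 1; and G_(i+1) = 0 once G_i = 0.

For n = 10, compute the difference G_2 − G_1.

8

i=0: 10 = 3^2 + 1 (b=3); 3→4: 4^2 + 1 = 17; 17−1 = 16
i=1: 16 = 4^2 (b=4); 4→5: 5^2 = 25; 25−1 = 24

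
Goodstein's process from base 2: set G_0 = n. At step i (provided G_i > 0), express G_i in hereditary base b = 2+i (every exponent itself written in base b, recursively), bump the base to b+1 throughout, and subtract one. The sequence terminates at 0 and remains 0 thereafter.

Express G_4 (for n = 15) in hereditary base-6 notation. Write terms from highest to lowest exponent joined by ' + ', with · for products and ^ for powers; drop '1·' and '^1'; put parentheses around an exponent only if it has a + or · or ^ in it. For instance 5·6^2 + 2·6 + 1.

G_0=15  [base 2] 2^(2 + 1) + 2^2 + 2 + 1  →[2↦3]→  3^(3 + 1) + 3^3 + 3 + 1 = 112  −1 ⇒ G_1=111
G_1=111  [base 3] 3^(3 + 1) + 3^3 + 3  →[3↦4]→  4^(4 + 1) + 4^4 + 4 = 1284  −1 ⇒ G_2=1283
G_2=1283  [base 4] 4^(4 + 1) + 4^4 + 3  →[4↦5]→  5^(5 + 1) + 5^5 + 3 = 18753  −1 ⇒ G_3=18752
G_3=18752  [base 5] 5^(5 + 1) + 5^5 + 2  →[5↦6]→  6^(6 + 1) + 6^6 + 2 = 326594  −1 ⇒ G_4=326593

6^(6 + 1) + 6^6 + 1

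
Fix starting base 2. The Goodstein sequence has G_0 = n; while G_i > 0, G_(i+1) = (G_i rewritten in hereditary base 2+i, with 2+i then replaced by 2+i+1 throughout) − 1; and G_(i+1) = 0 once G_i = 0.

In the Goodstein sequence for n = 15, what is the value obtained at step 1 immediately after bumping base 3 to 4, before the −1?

1284

(0) 15|_2 = 2^(2 + 1) + 2^2 + 2 + 1 ↦ 3^(3 + 1) + 3^3 + 3 + 1|_3 = 112 ⇒ 111
(1) 111|_3 = 3^(3 + 1) + 3^3 + 3 ↦ 4^(4 + 1) + 4^4 + 4|_4 = 1284 ⇒ 1283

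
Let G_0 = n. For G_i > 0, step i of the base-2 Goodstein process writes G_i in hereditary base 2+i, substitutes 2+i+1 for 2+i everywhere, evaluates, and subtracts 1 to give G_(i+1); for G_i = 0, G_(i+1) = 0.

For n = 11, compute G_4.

base 2: 11 = 2^(2 + 1) + 2 + 1; at 3: 3^(3 + 1) + 3 + 1 = 85; next = 84
base 3: 84 = 3^(3 + 1) + 3; at 4: 4^(4 + 1) + 4 = 1028; next = 1027
base 4: 1027 = 4^(4 + 1) + 3; at 5: 5^(5 + 1) + 3 = 15628; next = 15627
base 5: 15627 = 5^(5 + 1) + 2; at 6: 6^(6 + 1) + 2 = 279938; next = 279937
base 6: 279937 = 6^(6 + 1) + 1; at 7: 7^(7 + 1) + 1 = 5764802; next = 5764801

279937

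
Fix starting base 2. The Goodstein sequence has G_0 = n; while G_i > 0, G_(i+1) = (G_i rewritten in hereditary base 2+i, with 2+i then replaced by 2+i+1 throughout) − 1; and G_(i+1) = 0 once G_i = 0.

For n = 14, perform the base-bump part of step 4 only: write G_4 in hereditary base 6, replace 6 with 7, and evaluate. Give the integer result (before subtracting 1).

5862841

i=0: 14 = 2^(2 + 1) + 2^2 + 2 (b=2); 2→3: 3^(3 + 1) + 3^3 + 3 = 111; 111−1 = 110
i=1: 110 = 3^(3 + 1) + 3^3 + 2 (b=3); 3→4: 4^(4 + 1) + 4^4 + 2 = 1282; 1282−1 = 1281
i=2: 1281 = 4^(4 + 1) + 4^4 + 1 (b=4); 4→5: 5^(5 + 1) + 5^5 + 1 = 18751; 18751−1 = 18750
i=3: 18750 = 5^(5 + 1) + 5^5 (b=5); 5→6: 6^(6 + 1) + 6^6 = 326592; 326592−1 = 326591
i=4: 326591 = 6^(6 + 1) + 5·6^5 + 5·6^4 + 5·6^3 + 5·6^2 + 5·6 + 5 (b=6); 6→7: 7^(7 + 1) + 5·7^5 + 5·7^4 + 5·7^3 + 5·7^2 + 5·7 + 5 = 5862841; 5862841−1 = 5862840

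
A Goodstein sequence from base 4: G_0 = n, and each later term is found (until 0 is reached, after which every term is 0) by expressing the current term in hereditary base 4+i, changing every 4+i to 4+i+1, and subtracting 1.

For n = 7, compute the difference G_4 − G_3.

0

base 4: 7 = 4 + 3; at 5: 5 + 3 = 8; next = 7
base 5: 7 = 5 + 2; at 6: 6 + 2 = 8; next = 7
base 6: 7 = 6 + 1; at 7: 7 + 1 = 8; next = 7
base 7: 7 = 7; at 8: 8 = 8; next = 7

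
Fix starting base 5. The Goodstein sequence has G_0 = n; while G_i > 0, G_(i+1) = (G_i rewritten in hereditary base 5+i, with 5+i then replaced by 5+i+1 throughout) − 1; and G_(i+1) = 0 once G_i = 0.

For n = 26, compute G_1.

36

step 0: 26 = 5^2 + 1; sub 6 for 5: 6^2 + 1; = 37; G_1 = 37−1 = 36
step 1: 36 = 6^2; sub 7 for 6: 7^2; = 49; G_2 = 49−1 = 48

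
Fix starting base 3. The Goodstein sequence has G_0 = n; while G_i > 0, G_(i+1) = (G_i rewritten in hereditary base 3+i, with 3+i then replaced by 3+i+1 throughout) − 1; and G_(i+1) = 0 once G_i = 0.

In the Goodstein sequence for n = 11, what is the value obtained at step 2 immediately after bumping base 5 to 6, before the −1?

G_0=11  [base 3] 3^2 + 2  →[3↦4]→  4^2 + 2 = 18  −1 ⇒ G_1=17
G_1=17  [base 4] 4^2 + 1  →[4↦5]→  5^2 + 1 = 26  −1 ⇒ G_2=25

36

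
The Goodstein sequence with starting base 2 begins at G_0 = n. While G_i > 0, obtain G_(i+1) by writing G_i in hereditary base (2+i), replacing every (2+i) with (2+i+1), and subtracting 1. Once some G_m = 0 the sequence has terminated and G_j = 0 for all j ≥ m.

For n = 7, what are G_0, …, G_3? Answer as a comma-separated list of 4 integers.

base 2: 7 = 2^2 + 2 + 1; at 3: 3^3 + 3 + 1 = 31; next = 30
base 3: 30 = 3^3 + 3; at 4: 4^4 + 4 = 260; next = 259
base 4: 259 = 4^4 + 3; at 5: 5^5 + 3 = 3128; next = 3127

7, 30, 259, 3127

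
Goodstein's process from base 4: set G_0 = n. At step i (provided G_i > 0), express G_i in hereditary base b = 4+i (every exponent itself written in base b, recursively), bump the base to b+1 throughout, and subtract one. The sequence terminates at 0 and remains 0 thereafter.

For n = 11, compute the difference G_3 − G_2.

1

i=0: 11 = 2·4 + 3 (b=4); 4→5: 2·5 + 3 = 13; 13−1 = 12
i=1: 12 = 2·5 + 2 (b=5); 5→6: 2·6 + 2 = 14; 14−1 = 13
i=2: 13 = 2·6 + 1 (b=6); 6→7: 2·7 + 1 = 15; 15−1 = 14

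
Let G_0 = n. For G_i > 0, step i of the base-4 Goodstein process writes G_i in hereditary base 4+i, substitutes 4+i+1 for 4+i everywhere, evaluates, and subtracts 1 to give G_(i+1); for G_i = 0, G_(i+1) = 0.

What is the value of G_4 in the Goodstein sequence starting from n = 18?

G_0 = 18. HB_4(18) = 4^2 + 2. Bump = 27. G_1 = 26.
G_1 = 26. HB_5(26) = 5^2 + 1. Bump = 37. G_2 = 36.
G_2 = 36. HB_6(36) = 6^2. Bump = 49. G_3 = 48.
G_3 = 48. HB_7(48) = 6·7 + 6. Bump = 54. G_4 = 53.
G_4 = 53. HB_8(53) = 6·8 + 5. Bump = 59. G_5 = 58.

53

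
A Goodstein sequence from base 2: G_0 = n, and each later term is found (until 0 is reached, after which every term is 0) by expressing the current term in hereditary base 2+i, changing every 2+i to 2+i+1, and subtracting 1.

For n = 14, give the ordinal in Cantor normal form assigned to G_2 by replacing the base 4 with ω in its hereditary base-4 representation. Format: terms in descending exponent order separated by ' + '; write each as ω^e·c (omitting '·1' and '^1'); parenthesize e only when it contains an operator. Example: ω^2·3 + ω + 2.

ω^(ω + 1) + ω^ω + 1

[0] 14 ≡ 2^(2 + 1) + 2^2 + 2 (base 2). Lift 3: 111. −1: 110.
[1] 110 ≡ 3^(3 + 1) + 3^3 + 2 (base 3). Lift 4: 1282. −1: 1281.
[2] 1281 ≡ 4^(4 + 1) + 4^4 + 1 (base 4). Lift 5: 18751. −1: 18750.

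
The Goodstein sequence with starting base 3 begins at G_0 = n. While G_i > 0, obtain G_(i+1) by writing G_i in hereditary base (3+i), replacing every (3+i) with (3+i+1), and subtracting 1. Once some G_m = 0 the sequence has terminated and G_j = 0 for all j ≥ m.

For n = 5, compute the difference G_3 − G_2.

0

i=0: 5 = 3 + 2 (b=3); 3→4: 4 + 2 = 6; 6−1 = 5
i=1: 5 = 4 + 1 (b=4); 4→5: 5 + 1 = 6; 6−1 = 5
i=2: 5 = 5 (b=5); 5→6: 6 = 6; 6−1 = 5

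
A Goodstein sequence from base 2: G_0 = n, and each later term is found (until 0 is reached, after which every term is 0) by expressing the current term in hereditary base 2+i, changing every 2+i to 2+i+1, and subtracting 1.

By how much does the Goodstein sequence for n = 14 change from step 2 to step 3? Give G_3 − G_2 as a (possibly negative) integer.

i=0: 14 = 2^(2 + 1) + 2^2 + 2 (b=2); 2→3: 3^(3 + 1) + 3^3 + 3 = 111; 111−1 = 110
i=1: 110 = 3^(3 + 1) + 3^3 + 2 (b=3); 3→4: 4^(4 + 1) + 4^4 + 2 = 1282; 1282−1 = 1281
i=2: 1281 = 4^(4 + 1) + 4^4 + 1 (b=4); 4→5: 5^(5 + 1) + 5^5 + 1 = 18751; 18751−1 = 18750

17469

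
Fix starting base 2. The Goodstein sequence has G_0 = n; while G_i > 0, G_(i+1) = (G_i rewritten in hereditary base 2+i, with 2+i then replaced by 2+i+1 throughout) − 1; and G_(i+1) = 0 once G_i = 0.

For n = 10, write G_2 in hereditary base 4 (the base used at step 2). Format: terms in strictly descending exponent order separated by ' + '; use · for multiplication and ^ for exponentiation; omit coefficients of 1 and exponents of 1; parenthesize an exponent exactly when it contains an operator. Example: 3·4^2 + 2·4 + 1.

G_0 = 10. HB_2(10) = 2^(2 + 1) + 2. Bump = 84. G_1 = 83.
G_1 = 83. HB_3(83) = 3^(3 + 1) + 2. Bump = 1026. G_2 = 1025.

4^(4 + 1) + 1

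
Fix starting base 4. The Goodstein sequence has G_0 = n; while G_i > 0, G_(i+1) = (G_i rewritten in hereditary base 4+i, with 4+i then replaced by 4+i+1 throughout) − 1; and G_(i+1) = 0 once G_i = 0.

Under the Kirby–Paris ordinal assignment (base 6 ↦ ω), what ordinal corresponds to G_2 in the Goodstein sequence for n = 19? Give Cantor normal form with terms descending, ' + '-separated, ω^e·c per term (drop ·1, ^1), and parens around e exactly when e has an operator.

ω^2 + 1

G_0 = 19. HB_4(19) = 4^2 + 3. Bump = 28. G_1 = 27.
G_1 = 27. HB_5(27) = 5^2 + 2. Bump = 38. G_2 = 37.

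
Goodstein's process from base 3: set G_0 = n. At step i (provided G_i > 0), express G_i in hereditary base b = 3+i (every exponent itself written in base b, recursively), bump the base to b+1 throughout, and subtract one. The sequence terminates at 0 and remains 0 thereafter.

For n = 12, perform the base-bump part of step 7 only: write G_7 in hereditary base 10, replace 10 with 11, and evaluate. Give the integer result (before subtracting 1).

82

base 3: 12 = 3^2 + 3; at 4: 4^2 + 4 = 20; next = 19
base 4: 19 = 4^2 + 3; at 5: 5^2 + 3 = 28; next = 27
base 5: 27 = 5^2 + 2; at 6: 6^2 + 2 = 38; next = 37
base 6: 37 = 6^2 + 1; at 7: 7^2 + 1 = 50; next = 49
base 7: 49 = 7^2; at 8: 8^2 = 64; next = 63
base 8: 63 = 7·8 + 7; at 9: 7·9 + 7 = 70; next = 69
base 9: 69 = 7·9 + 6; at 10: 7·10 + 6 = 76; next = 75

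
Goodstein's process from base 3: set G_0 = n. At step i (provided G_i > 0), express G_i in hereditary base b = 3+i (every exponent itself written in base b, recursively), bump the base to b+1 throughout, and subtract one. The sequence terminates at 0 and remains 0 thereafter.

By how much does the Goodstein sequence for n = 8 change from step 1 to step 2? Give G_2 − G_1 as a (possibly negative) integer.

1

base 3: 8 = 2·3 + 2; at 4: 2·4 + 2 = 10; next = 9
base 4: 9 = 2·4 + 1; at 5: 2·5 + 1 = 11; next = 10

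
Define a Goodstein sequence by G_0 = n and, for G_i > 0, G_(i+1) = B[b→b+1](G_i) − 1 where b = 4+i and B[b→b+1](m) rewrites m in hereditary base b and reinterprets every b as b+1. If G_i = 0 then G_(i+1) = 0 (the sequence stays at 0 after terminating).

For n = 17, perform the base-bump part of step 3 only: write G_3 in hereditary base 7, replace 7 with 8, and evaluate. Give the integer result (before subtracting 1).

44

[0] 17 ≡ 4^2 + 1 (base 4). Lift 5: 26. −1: 25.
[1] 25 ≡ 5^2 (base 5). Lift 6: 36. −1: 35.
[2] 35 ≡ 5·6 + 5 (base 6). Lift 7: 40. −1: 39.
[3] 39 ≡ 5·7 + 4 (base 7). Lift 8: 44. −1: 43.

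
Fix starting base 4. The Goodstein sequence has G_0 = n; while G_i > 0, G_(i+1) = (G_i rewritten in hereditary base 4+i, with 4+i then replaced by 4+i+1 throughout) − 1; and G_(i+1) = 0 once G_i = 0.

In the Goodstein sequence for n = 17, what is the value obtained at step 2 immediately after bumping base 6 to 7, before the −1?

40

17 —HB4→ 4^2 + 1 —bump→ 5^2 + 1 = 26 —(−1)→ 25
25 —HB5→ 5^2 —bump→ 6^2 = 36 —(−1)→ 35
35 —HB6→ 5·6 + 5 —bump→ 5·7 + 5 = 40 —(−1)→ 39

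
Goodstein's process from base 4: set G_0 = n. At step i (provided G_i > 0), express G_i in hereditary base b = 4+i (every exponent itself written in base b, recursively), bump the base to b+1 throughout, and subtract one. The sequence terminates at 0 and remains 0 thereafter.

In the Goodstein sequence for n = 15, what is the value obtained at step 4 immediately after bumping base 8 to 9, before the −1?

(0) 15|_4 = 3·4 + 3 ↦ 3·5 + 3|_5 = 18 ⇒ 17
(1) 17|_5 = 3·5 + 2 ↦ 3·6 + 2|_6 = 20 ⇒ 19
(2) 19|_6 = 3·6 + 1 ↦ 3·7 + 1|_7 = 22 ⇒ 21
(3) 21|_7 = 3·7 ↦ 3·8|_8 = 24 ⇒ 23

25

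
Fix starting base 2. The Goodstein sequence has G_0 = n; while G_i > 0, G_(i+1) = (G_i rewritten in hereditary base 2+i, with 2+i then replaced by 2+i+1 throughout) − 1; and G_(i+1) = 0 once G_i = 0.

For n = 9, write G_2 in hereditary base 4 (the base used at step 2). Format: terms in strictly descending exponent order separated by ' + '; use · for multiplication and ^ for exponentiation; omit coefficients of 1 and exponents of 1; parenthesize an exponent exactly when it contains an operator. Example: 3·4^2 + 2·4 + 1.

step 0: 9 = 2^(2 + 1) + 1; sub 3 for 2: 3^(3 + 1) + 1; = 82; G_1 = 82−1 = 81
step 1: 81 = 3^(3 + 1); sub 4 for 3: 4^(4 + 1); = 1024; G_2 = 1024−1 = 1023

3·4^4 + 3·4^3 + 3·4^2 + 3·4 + 3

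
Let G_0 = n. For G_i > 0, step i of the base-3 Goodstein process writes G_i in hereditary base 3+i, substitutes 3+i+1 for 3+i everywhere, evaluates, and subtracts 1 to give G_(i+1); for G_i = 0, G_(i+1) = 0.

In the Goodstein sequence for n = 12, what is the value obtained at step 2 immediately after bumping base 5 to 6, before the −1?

38

G_0 = 12. HB_3(12) = 3^2 + 3. Bump = 20. G_1 = 19.
G_1 = 19. HB_4(19) = 4^2 + 3. Bump = 28. G_2 = 27.
G_2 = 27. HB_5(27) = 5^2 + 2. Bump = 38. G_3 = 37.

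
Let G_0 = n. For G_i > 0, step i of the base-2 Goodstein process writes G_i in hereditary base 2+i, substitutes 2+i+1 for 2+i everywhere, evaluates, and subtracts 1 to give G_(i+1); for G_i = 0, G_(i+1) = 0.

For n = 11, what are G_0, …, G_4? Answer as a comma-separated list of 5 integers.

11, 84, 1027, 15627, 279937

G_0=11  [base 2] 2^(2 + 1) + 2 + 1  →[2↦3]→  3^(3 + 1) + 3 + 1 = 85  −1 ⇒ G_1=84
G_1=84  [base 3] 3^(3 + 1) + 3  →[3↦4]→  4^(4 + 1) + 4 = 1028  −1 ⇒ G_2=1027
G_2=1027  [base 4] 4^(4 + 1) + 3  →[4↦5]→  5^(5 + 1) + 3 = 15628  −1 ⇒ G_3=15627
G_3=15627  [base 5] 5^(5 + 1) + 2  →[5↦6]→  6^(6 + 1) + 2 = 279938  −1 ⇒ G_4=279937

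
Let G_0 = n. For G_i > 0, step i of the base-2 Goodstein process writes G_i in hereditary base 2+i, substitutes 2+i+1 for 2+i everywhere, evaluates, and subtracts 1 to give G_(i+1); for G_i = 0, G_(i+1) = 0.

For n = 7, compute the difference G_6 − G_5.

15953672

(0) 7|_2 = 2^2 + 2 + 1 ↦ 3^3 + 3 + 1|_3 = 31 ⇒ 30
(1) 30|_3 = 3^3 + 3 ↦ 4^4 + 4|_4 = 260 ⇒ 259
(2) 259|_4 = 4^4 + 3 ↦ 5^5 + 3|_5 = 3128 ⇒ 3127
(3) 3127|_5 = 5^5 + 2 ↦ 6^6 + 2|_6 = 46658 ⇒ 46657
(4) 46657|_6 = 6^6 + 1 ↦ 7^7 + 1|_7 = 823544 ⇒ 823543
(5) 823543|_7 = 7^7 ↦ 8^8|_8 = 16777216 ⇒ 16777215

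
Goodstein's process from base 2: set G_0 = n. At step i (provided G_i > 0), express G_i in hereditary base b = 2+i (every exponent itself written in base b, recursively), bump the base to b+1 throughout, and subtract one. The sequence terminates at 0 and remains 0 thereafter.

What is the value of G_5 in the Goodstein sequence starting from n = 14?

5862840

[0] 14 ≡ 2^(2 + 1) + 2^2 + 2 (base 2). Lift 3: 111. −1: 110.
[1] 110 ≡ 3^(3 + 1) + 3^3 + 2 (base 3). Lift 4: 1282. −1: 1281.
[2] 1281 ≡ 4^(4 + 1) + 4^4 + 1 (base 4). Lift 5: 18751. −1: 18750.
[3] 18750 ≡ 5^(5 + 1) + 5^5 (base 5). Lift 6: 326592. −1: 326591.
[4] 326591 ≡ 6^(6 + 1) + 5·6^5 + 5·6^4 + 5·6^3 + 5·6^2 + 5·6 + 5 (base 6). Lift 7: 5862841. −1: 5862840.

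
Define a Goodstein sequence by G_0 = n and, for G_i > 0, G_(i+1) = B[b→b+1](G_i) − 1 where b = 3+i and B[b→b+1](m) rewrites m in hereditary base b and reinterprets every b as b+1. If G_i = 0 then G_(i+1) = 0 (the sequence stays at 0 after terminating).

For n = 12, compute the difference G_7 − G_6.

12 —HB3→ 3^2 + 3 —bump→ 4^2 + 4 = 20 —(−1)→ 19
19 —HB4→ 4^2 + 3 —bump→ 5^2 + 3 = 28 —(−1)→ 27
27 —HB5→ 5^2 + 2 —bump→ 6^2 + 2 = 38 —(−1)→ 37
37 —HB6→ 6^2 + 1 —bump→ 7^2 + 1 = 50 —(−1)→ 49
49 —HB7→ 7^2 —bump→ 8^2 = 64 —(−1)→ 63
63 —HB8→ 7·8 + 7 —bump→ 7·9 + 7 = 70 —(−1)→ 69
69 —HB9→ 7·9 + 6 —bump→ 7·10 + 6 = 76 —(−1)→ 75

6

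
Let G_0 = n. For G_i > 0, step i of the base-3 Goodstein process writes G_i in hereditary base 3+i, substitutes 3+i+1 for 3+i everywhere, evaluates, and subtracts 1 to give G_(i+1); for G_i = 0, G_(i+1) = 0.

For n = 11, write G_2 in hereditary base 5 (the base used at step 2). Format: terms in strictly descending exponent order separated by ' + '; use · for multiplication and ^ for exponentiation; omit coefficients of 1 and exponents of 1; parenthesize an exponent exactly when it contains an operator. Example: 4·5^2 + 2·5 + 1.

i=0: 11 = 3^2 + 2 (b=3); 3→4: 4^2 + 2 = 18; 18−1 = 17
i=1: 17 = 4^2 + 1 (b=4); 4→5: 5^2 + 1 = 26; 26−1 = 25
i=2: 25 = 5^2 (b=5); 5→6: 6^2 = 36; 36−1 = 35

5^2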